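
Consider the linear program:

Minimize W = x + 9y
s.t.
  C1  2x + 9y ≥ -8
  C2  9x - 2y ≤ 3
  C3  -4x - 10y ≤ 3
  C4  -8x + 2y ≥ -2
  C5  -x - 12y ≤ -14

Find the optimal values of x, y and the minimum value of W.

x = -88/19, y = 59/38, minimum W = 355/38

Extreme points and W = x + 9y:
  (1, 3) → W = 28
  (-88/19, 59/38) → W = 355/38
  (26/49, 55/49) → W = 521/49
The feasible region is unbounded (it extends along (2, 9), (-5, 2)), but W strictly increases along every unbounded feasible direction, so there is no improving ray and the minimum is attained at a vertex.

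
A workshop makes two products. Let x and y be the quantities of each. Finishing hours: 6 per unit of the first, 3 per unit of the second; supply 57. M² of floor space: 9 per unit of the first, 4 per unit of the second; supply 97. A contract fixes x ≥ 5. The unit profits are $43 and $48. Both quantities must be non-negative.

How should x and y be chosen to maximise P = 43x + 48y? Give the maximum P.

x = 5, y = 9, maximum P = 647

Vertices and P = 43x + 48y:
  (19/2, 0) → P = 817/2
  (5, 0) → P = 215
  (5, 9) → P = 647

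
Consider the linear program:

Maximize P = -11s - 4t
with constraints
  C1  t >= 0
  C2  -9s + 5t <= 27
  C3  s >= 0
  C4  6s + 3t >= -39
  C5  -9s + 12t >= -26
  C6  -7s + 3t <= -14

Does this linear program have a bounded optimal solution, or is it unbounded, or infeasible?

Feasible corners and P = -11s - 4t:
  (26/9, 0) → P = -286/9
  (2, 0) → P = -22
  (151/8, 315/8) → P = -2921/8
The feasible region has finitely many vertices and no improving ray; the maximum is -22 at (2, 0).

bounded optimum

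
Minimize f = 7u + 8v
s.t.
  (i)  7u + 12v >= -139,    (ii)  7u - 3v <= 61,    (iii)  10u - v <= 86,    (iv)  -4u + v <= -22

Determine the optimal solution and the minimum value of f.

u = 25/11, v = -142/11, minimum f = -961/11

Extreme points and f = 7u + 8v:
  (3, -40/3) → f = -257/3
  (25/11, -142/11) → f = -961/11
  (197/23, -8/23) → f = 1315/23
  (32/3, 62/3) → f = 240

The binding constraints are 7u + 12v = -139 and -4u + v = -22.
Solving simultaneously gives u = 25/11, v = -142/11.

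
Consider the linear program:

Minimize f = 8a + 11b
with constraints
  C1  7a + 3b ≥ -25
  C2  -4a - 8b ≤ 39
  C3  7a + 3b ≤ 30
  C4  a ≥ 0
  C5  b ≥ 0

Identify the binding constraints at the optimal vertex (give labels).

C4 and C5

Vertices and f = 8a + 11b:
  (0, 10) → f = 110
  (30/7, 0) → f = 240/7
  (0, 0) → f = 0

The minimum is at (0, 0). Substituting into each constraint, equality holds for C4 and C5; the remaining constraints have slack.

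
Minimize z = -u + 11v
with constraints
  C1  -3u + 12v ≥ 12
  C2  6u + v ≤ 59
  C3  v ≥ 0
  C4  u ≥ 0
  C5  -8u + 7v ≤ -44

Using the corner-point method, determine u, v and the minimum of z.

Extreme points and z = -u + 11v:
  (232/25, 83/25) → z = 681/25
  (204/25, 76/25) → z = 632/25
  (457/50, 104/25) → z = 1831/50

u = 204/25, v = 76/25, minimum z = 632/25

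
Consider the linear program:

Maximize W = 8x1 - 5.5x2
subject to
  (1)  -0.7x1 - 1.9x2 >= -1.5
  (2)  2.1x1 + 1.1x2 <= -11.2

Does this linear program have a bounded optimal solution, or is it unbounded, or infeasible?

From the feasible point (-2293/322, 157/46), moving in the direction (1.1, -2.1) keeps every constraint satisfied while W increases without bound.

unbounded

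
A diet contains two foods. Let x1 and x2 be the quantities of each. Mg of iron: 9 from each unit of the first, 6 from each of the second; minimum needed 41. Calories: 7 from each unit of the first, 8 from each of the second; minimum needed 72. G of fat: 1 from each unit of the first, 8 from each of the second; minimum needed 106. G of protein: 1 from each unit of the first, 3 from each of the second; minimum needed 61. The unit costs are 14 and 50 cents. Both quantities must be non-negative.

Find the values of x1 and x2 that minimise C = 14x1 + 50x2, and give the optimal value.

Extreme points and C = 14x1 + 50x2:
  (0, 61/3) → C = 3050/3
  (106, 0) → C = 1484
  (34, 9) → C = 926
The feasible region is unbounded (it extends along (0, 1), (1, 0)), but C strictly increases along every unbounded feasible direction, so there is no improving ray and the minimum is attained at a vertex.

The optimum lies where x1 + 8x2 = 106 and x1 + 3x2 = 61.
Solving simultaneously gives x1 = 34, x2 = 9.

x1 = 34, x2 = 9, minimum C = 926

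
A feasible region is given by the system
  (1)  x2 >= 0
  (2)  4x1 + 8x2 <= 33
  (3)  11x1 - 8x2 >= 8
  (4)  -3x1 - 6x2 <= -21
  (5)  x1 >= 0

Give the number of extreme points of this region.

The feasible vertices (each the meet of two boundaries and inside every other half-plane) are:
  (33/4, 0)
  (7, 0)
  (41/15, 331/120)
  (12/5, 23/10)

4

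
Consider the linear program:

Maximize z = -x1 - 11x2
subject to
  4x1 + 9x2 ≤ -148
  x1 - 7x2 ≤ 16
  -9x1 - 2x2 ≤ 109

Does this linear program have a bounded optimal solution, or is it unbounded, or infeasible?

The boundaries 4x1 + 9x2 = -148 and x1 - 7x2 = 16 meet at (-892/37, -212/37), but that point violates -9x1 - 2x2 ≤ 109. Every candidate vertex is excluded by some other constraint, so the feasible region is empty.

infeasible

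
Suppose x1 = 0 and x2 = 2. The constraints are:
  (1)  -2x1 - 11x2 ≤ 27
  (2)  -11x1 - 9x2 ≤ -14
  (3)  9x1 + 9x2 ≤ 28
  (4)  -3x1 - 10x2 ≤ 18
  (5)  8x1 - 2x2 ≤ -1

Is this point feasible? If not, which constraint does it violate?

(1): -22 ≤ 27 ✓
(2): -18 ≤ -14 ✓
(3): 18 ≤ 28 ✓
(4): -20 ≤ 18 ✓
(5): -4 ≤ -1 ✓

feasible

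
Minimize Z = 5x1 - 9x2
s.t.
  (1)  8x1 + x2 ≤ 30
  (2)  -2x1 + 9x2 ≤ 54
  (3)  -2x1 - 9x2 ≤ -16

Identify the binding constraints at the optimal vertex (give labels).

(2) and (3)

Vertices and Z = 5x1 - 9x2:
  (108/37, 246/37) → Z = -1674/37
  (127/35, 34/35) → Z = 47/5
  (-19/2, 35/9) → Z = -165/2

The minimum is at (-19/2, 35/9). Substituting into each constraint, equality holds for (2) and (3); the remaining constraints have slack.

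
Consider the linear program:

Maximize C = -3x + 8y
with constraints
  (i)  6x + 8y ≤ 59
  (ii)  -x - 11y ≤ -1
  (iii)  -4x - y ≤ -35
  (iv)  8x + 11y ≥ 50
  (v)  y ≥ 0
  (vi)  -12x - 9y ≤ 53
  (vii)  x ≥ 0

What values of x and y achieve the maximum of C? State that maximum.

x = 17/2, y = 1, maximum C = -35/2

Feasible corners and C = -3x + 8y:
  (17/2, 1) → C = -35/2
  (59/6, 0) → C = -59/2
  (35/4, 0) → C = -105/4

The optimum lies where 6x + 8y = 59 and -4x - y = -35.
Solving simultaneously gives x = 17/2, y = 1.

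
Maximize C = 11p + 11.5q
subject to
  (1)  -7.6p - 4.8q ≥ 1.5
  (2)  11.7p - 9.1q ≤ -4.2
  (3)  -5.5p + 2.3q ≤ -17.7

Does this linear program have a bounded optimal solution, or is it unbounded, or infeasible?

The boundaries -7.6p - 4.8q = 1.5 and 11.7p - 9.1q = -4.2 meet at (-3381/12532, 1437/12532), but that point violates -5.5p + 2.3q ≤ -17.7. Every candidate vertex is excluded by some other constraint, so the feasible region is empty.

infeasible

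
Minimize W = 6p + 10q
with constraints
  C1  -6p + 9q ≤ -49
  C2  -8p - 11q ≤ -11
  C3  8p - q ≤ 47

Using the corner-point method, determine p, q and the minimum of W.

p = 11/2, q = -3, minimum W = 3

Corner points and W = 6p + 10q:
  (319/69, -163/69) → W = 284/69
  (17/3, -5/3) → W = 52/3
  (11/2, -3) → W = 3

At the optimal vertex, -8p - 11q = -11 and 8p - q = 47.
Solving simultaneously gives p = 11/2, q = -3.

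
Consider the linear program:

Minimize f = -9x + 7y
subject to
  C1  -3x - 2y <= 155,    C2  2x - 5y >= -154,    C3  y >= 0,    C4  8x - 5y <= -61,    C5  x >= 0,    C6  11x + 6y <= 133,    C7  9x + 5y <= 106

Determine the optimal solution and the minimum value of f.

x = 0, y = 61/5, minimum f = 427/5

Extreme points and f = -9x + 7y:
  (0, 61/5) → f = 427/5
  (45/17, 1397/85) → f = 7754/85
  (0, 106/5) → f = 742/5

The binding constraints are 8x - 5y = -61 and x = 0.
Solving simultaneously gives x = 0, y = 61/5.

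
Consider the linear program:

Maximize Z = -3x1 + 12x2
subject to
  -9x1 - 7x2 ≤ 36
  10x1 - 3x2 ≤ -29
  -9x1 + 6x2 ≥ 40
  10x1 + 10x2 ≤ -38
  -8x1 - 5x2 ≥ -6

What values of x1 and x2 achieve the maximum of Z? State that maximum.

At the optimal vertex, -9x1 - 7x2 = 36 and 10x1 + 10x2 = -38.
Solving simultaneously gives x1 = -47/10, x2 = 9/10.

x1 = -47/10, x2 = 9/10, maximum Z = 249/10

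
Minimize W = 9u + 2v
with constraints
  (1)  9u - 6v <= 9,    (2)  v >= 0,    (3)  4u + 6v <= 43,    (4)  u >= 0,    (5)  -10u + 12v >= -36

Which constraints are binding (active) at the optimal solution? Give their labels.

(2) and (4)

Feasible corners and W = 9u + 2v:
  (1, 0) → W = 9
  (4, 9/2) → W = 45
  (0, 0) → W = 0
  (0, 43/6) → W = 43/3

The minimum is at (0, 0). Substituting into each constraint, equality holds for (2) and (4); the remaining constraints have slack.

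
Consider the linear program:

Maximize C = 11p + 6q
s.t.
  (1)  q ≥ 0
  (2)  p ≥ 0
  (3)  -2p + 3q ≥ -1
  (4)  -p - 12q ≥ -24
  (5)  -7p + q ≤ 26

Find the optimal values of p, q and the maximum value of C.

p = 28/9, q = 47/27, maximum C = 134/3

Vertices and C = 11p + 6q:
  (0, 0) → C = 0
  (1/2, 0) → C = 11/2
  (0, 2) → C = 12
  (28/9, 47/27) → C = 134/3

At the optimal vertex, -2p + 3q = -1 and -p - 12q = -24.
Solving simultaneously gives p = 28/9, q = 47/27.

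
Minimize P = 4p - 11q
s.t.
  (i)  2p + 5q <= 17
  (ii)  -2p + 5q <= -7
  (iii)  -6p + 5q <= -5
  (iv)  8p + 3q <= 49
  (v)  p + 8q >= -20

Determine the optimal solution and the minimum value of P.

p = 133/23, q = 21/23, minimum P = 301/23

Feasible corners and P = 4p - 11q:
  (-1/2, -8/5) → P = 78/5
  (133/23, 21/23) → P = 301/23
  (-60/53, -125/53) → P = 1135/53
  (452/61, -209/61) → P = 4107/61

The optimum lies where -2p + 5q = -7 and 8p + 3q = 49.
Solving simultaneously gives p = 133/23, q = 21/23.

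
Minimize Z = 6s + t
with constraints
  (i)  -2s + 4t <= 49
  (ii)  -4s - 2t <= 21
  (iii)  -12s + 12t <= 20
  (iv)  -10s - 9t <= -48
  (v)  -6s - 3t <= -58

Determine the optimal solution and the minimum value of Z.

Corner points and Z = 6s + t:
  (127/6, 137/6) → Z = 899/6
  (53/9, 68/9) → Z = 386/9
  (63/4, -73/6) → Z = 247/3
The feasible region is unbounded (it extends along (9, -10), (2, 1)), but Z strictly increases along every unbounded feasible direction, so there is no improving ray and the minimum is attained at a vertex.

s = 53/9, t = 68/9, minimum Z = 386/9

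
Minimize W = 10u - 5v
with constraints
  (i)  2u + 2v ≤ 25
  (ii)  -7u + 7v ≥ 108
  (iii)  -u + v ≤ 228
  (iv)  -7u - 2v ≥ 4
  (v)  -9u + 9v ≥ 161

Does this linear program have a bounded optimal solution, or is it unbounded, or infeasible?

unbounded

From the feasible point (-431/4, 481/4), moving in the direction (-1, -1) keeps every constraint satisfied while W decreases without bound.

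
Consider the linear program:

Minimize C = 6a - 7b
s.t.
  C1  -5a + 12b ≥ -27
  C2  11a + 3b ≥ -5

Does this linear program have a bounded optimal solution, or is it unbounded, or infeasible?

unbounded

From the feasible point (1/7, -46/21), moving in the direction (-3, 11) keeps every constraint satisfied while C decreases without bound.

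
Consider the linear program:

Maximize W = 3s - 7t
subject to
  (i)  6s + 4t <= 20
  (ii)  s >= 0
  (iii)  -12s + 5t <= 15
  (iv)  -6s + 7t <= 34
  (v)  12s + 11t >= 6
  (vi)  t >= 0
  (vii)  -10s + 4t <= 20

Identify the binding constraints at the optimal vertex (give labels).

Vertices and W = 3s - 7t:
  (20/39, 55/13) → W = -365/13
  (10/3, 0) → W = 10
  (0, 3) → W = -21
  (0, 6/11) → W = -42/11
  (1/2, 0) → W = 3/2

The maximum is at (10/3, 0). Substituting into each constraint, equality holds for (i) and (vi); the remaining constraints have slack.

(i) and (vi)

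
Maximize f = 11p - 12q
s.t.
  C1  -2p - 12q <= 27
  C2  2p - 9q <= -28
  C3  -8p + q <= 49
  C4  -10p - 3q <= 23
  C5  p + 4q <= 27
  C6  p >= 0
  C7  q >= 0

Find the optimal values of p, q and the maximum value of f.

p = 131/17, q = 82/17, maximum f = 457/17

Extreme points and f = 11p - 12q:
  (131/17, 82/17) → f = 457/17
  (0, 28/9) → f = -112/3
  (0, 27/4) → f = -81

The binding constraints are 2p - 9q = -28 and p + 4q = 27.
Solving simultaneously gives p = 131/17, q = 82/17.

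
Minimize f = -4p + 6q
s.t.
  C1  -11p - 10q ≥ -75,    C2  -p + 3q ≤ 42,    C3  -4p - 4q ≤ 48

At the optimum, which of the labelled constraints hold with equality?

Extreme points and f = -4p + 6q:
  (-195/43, 537/43) → f = 4002/43
  (195, -207) → f = -2022
  (-39/2, 15/2) → f = 123

The minimum is at (195, -207). Substituting into each constraint, equality holds for C1 and C3; the remaining constraints have slack.

C1 and C3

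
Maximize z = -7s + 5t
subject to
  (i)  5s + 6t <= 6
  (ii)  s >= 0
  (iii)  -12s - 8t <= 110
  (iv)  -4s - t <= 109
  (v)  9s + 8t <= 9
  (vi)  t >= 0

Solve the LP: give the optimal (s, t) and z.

s = 0, t = 1, maximum z = 5

Vertices and z = -7s + 5t:
  (0, 1) → z = 5
  (3/7, 9/14) → z = 3/14
  (0, 0) → z = 0
  (1, 0) → z = -7

The optimum lies where 5s + 6t = 6 and s = 0.
Solving simultaneously gives s = 0, t = 1.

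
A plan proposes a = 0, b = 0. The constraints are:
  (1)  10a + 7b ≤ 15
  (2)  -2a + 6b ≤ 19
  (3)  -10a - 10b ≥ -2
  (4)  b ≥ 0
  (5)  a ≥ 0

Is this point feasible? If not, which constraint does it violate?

feasible

(1): 0 ≤ 15 ✓
(2): 0 ≤ 19 ✓
(3): 0 ≥ -2 ✓
(4): 0 ≥ 0 ✓
(5): 0 ≥ 0 ✓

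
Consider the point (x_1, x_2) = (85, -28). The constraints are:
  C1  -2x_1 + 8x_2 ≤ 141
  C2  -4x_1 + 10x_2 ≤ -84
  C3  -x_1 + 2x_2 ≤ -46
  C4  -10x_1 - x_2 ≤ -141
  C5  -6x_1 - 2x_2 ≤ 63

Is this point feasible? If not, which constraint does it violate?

feasible

C1: -394 ≤ 141 ✓
C2: -620 ≤ -84 ✓
C3: -141 ≤ -46 ✓
C4: -822 ≤ -141 ✓
C5: -454 ≤ 63 ✓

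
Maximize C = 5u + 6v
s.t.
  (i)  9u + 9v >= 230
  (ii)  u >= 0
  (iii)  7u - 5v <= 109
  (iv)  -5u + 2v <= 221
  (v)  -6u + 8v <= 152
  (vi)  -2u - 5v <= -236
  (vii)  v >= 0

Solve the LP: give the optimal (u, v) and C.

u = 816/13, v = 859/13, maximum C = 9234/13

Feasible corners and C = 5u + 6v:
  (816/13, 859/13) → C = 9234/13
  (115/3, 478/15) → C = 5743/15
  (564/23, 860/23) → C = 7980/23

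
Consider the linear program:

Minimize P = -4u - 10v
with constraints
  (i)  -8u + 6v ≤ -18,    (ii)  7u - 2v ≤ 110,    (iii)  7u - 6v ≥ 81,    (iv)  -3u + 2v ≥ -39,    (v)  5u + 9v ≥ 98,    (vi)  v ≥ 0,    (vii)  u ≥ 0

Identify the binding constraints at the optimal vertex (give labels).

Extreme points and P = -4u - 10v:
  (249/14, 29/4) → P = -2011/14
  (71/4, 57/8) → P = -569/4
  (439/31, 281/93) → P = -8078/93
  (547/37, 99/37) → P = -3178/37

The minimum is at (249/14, 29/4). Substituting into each constraint, equality holds for (ii) and (iii); the remaining constraints have slack.

(ii) and (iii)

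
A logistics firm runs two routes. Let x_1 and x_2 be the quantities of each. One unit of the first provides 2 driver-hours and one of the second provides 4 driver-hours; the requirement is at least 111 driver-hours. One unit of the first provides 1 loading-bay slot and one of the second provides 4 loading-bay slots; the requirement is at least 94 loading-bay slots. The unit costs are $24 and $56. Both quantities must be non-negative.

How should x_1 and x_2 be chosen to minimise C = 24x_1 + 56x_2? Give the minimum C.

x_1 = 17, x_2 = 77/4, minimum C = 1486

Extreme points and C = 24x_1 + 56x_2:
  (0, 111/4) → C = 1554
  (94, 0) → C = 2256
  (17, 77/4) → C = 1486
The feasible region is unbounded (it extends along (0, 1), (1, 0)), but C strictly increases along every unbounded feasible direction, so there is no improving ray and the minimum is attained at a vertex.

At the optimal vertex, 2x_1 + 4x_2 = 111 and x_1 + 4x_2 = 94.
Solving simultaneously gives x_1 = 17, x_2 = 77/4.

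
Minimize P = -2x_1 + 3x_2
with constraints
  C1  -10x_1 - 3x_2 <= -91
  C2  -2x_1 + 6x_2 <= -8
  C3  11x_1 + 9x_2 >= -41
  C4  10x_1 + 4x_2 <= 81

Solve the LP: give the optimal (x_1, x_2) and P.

Vertices and P = -2x_1 + 3x_2:
  (314/19, -1411/57) → P = -2039/19
  (121/10, -10) → P = -271/5
  (893/46, -1301/46) → P = -5689/46

At the optimal vertex, 11x_1 + 9x_2 = -41 and 10x_1 + 4x_2 = 81.
Solving simultaneously gives x_1 = 893/46, x_2 = -1301/46.

x_1 = 893/46, x_2 = -1301/46, minimum P = -5689/46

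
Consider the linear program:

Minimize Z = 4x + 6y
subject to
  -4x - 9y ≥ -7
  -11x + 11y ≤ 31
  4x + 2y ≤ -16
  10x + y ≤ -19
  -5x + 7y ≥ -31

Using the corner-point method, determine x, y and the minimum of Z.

x = -279/11, y = -248/11, minimum Z = -2604/11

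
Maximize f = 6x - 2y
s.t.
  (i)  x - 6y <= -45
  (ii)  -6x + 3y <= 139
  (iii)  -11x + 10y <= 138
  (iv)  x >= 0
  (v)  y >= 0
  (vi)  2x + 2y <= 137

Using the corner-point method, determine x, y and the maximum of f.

Feasible corners and f = 6x - 2y:
  (0, 15/2) → f = -15
  (366/7, 227/14) → f = 1969/7
  (0, 69/5) → f = -138/5
  (547/21, 1783/42) → f = 1499/21

The optimum lies where x - 6y = -45 and 2x + 2y = 137.
Solving simultaneously gives x = 366/7, y = 227/14.

x = 366/7, y = 227/14, maximum f = 1969/7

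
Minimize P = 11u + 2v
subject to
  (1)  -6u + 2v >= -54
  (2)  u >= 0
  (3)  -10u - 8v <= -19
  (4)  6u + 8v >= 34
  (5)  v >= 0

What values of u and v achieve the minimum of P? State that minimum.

Extreme points and P = 11u + 2v:
  (9, 0) → P = 99
  (0, 17/4) → P = 17/2
  (17/3, 0) → P = 187/3
The feasible region is unbounded (it extends along (0, 1), (1, 3)), but P strictly increases along every unbounded feasible direction, so there is no improving ray and the minimum is attained at a vertex.

u = 0, v = 17/4, minimum P = 17/2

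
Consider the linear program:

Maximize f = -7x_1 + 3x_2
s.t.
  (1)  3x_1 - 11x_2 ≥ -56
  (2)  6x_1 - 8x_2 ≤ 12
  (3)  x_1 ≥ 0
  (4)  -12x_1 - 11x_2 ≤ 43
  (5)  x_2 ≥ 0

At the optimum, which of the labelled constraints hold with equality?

Vertices and f = -7x_1 + 3x_2:
  (290/21, 62/7) → f = -1472/21
  (0, 56/11) → f = 168/11
  (2, 0) → f = -14
  (0, 0) → f = 0

The maximum is at (0, 56/11). Substituting into each constraint, equality holds for (1) and (3); the remaining constraints have slack.

(1) and (3)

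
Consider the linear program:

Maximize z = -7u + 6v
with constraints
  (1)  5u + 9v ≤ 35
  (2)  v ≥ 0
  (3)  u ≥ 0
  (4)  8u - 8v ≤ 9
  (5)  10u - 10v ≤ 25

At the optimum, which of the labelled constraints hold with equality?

Feasible corners and z = -7u + 6v:
  (0, 35/9) → z = 70/3
  (361/112, 235/112) → z = -1117/112
  (0, 0) → z = 0
  (9/8, 0) → z = -63/8

The maximum is at (0, 35/9). Substituting into each constraint, equality holds for (1) and (3); the remaining constraints have slack.

(1) and (3)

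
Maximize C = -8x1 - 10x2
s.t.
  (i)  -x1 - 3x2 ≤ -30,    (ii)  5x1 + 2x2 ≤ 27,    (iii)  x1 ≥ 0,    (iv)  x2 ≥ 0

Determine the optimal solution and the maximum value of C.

x1 = 0, x2 = 10, maximum C = -100

Vertices and C = -8x1 - 10x2:
  (21/13, 123/13) → C = -1398/13
  (0, 10) → C = -100
  (0, 27/2) → C = -135

At the optimal vertex, -x1 - 3x2 = -30 and x1 = 0.
Solving simultaneously gives x1 = 0, x2 = 10.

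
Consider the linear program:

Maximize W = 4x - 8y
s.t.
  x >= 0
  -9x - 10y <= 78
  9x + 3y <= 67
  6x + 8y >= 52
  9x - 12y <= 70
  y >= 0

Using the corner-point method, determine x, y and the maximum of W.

x = 190/27, y = 11/9, maximum W = 496/27

Feasible corners and W = 4x - 8y:
  (0, 67/3) → W = -536/3
  (0, 13/2) → W = -52
  (190/27, 11/9) → W = 496/27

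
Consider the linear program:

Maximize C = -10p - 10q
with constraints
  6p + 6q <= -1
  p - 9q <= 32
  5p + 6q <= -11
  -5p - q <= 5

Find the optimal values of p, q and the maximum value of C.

Corner points and C = -10p - 10q:
  (31/17, -57/17) → C = 260/17
  (-13/46, -165/46) → C = 890/23
  (-19/25, -6/5) → C = 98/5

p = -13/46, q = -165/46, maximum C = 890/23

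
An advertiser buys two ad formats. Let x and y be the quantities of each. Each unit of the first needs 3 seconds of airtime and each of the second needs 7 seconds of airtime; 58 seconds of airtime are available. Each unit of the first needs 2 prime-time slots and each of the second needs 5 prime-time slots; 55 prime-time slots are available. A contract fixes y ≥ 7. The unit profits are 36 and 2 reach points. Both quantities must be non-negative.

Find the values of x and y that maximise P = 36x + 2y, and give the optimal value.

x = 3, y = 7, maximum P = 122

Vertices and P = 36x + 2y:
  (0, 58/7) → P = 116/7
  (0, 7) → P = 14
  (3, 7) → P = 122

The optimum lies where 3x + 7y = 58 and y = 7.
Solving simultaneously gives x = 3, y = 7.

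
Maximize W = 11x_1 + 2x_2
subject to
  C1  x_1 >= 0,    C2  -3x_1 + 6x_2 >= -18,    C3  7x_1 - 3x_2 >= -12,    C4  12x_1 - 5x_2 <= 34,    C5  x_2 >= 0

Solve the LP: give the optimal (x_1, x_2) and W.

Vertices and W = 11x_1 + 2x_2:
  (0, 4) → W = 8
  (0, 0) → W = 0
  (162, 382) → W = 2546
  (17/6, 0) → W = 187/6

At the optimal vertex, 7x_1 - 3x_2 = -12 and 12x_1 - 5x_2 = 34.
Solving simultaneously gives x_1 = 162, x_2 = 382.

x_1 = 162, x_2 = 382, maximum W = 2546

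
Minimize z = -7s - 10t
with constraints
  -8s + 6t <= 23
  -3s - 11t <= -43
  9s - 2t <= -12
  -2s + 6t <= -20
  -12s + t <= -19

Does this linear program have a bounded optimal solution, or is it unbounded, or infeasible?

The boundaries -3s - 11t = -43 and -2s + 6t = -20 meet at (239/20, 13/20), but that point violates 9s - 2t ≤ -12. Every candidate vertex is excluded by some other constraint, so the feasible region is empty.

infeasible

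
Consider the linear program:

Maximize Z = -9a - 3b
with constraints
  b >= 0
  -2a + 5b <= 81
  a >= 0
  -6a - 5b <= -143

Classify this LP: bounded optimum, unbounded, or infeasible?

bounded optimum

Extreme points and Z = -9a - 3b:
  (143/6, 0) → Z = -429/2
  (31/4, 193/10) → Z = -2553/20
The feasible region has finitely many vertices and no improving ray; the maximum is -2553/20 at (31/4, 193/10).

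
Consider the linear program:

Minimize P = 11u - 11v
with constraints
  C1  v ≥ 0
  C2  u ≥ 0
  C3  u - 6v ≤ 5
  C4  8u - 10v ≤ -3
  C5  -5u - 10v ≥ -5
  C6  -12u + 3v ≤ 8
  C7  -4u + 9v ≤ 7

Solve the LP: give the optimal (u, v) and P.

Corner points and P = 11u - 11v:
  (0, 3/10) → P = -33/10
  (0, 1/2) → P = -11/2
  (2/13, 11/26) → P = -77/26

At the optimal vertex, u = 0 and -5u - 10v = -5.
Solving simultaneously gives u = 0, v = 1/2.

u = 0, v = 1/2, minimum P = -11/2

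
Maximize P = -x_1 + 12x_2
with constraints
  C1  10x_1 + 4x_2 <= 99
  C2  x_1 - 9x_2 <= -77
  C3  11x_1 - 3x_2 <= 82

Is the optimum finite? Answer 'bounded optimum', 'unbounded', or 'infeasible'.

From the feasible point (583/94, 869/94), moving in the direction (-4, 10) keeps every constraint satisfied while P increases without bound.

unbounded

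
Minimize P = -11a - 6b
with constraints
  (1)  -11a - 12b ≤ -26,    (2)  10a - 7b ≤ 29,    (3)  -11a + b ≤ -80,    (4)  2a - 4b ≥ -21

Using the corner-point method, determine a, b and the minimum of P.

Extreme points and P = -11a - 6b:
  (531/67, 481/67) → P = -8727/67
  (263/26, 134/13) → P = -4501/26
  (341/42, 391/42) → P = -871/6

The binding constraints are 10a - 7b = 29 and 2a - 4b = -21.
Solving simultaneously gives a = 263/26, b = 134/13.

a = 263/26, b = 134/13, minimum P = -4501/26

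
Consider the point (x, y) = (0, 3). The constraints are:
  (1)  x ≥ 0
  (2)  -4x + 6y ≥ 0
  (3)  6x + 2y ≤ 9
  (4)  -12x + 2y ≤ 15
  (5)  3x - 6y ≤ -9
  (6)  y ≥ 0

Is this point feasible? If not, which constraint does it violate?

(1): 0 ≥ 0 ✓
(2): 18 ≥ 0 ✓
(3): 6 ≤ 9 ✓
(4): 6 ≤ 15 ✓
(5): -18 ≤ -9 ✓
(6): 3 ≥ 0 ✓

feasible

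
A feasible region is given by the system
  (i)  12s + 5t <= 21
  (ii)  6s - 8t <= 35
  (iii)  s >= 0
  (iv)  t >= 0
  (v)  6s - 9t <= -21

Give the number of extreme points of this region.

The feasible vertices (each the meet of two boundaries and inside every other half-plane) are:
  (0, 21/5)
  (14/23, 63/23)
  (0, 7/3)

3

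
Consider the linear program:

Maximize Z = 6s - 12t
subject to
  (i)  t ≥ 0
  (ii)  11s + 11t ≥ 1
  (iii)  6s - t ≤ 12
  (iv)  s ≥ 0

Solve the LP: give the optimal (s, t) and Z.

s = 2, t = 0, maximum Z = 12

Feasible corners and Z = 6s - 12t:
  (1/11, 0) → Z = 6/11
  (2, 0) → Z = 12
  (0, 1/11) → Z = -12/11
The feasible region is unbounded (it extends along (0, 1), (1, 6)), but Z strictly decreases along every unbounded feasible direction, so there is no improving ray and the maximum is attained at a vertex.

The binding constraints are t = 0 and 6s - t = 12.
Solving simultaneously gives s = 2, t = 0.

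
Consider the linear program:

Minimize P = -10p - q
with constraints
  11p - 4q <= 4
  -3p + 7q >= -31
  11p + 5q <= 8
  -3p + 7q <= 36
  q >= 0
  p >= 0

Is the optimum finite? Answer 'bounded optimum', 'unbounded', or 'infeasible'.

bounded optimum

Vertices and P = -10p - q:
  (52/99, 4/9) → P = -188/33
  (4/11, 0) → P = -40/11
  (0, 8/5) → P = -8/5
  (0, 0) → P = 0
The feasible region has finitely many vertices and no improving ray; the minimum is -188/33 at (52/99, 4/9).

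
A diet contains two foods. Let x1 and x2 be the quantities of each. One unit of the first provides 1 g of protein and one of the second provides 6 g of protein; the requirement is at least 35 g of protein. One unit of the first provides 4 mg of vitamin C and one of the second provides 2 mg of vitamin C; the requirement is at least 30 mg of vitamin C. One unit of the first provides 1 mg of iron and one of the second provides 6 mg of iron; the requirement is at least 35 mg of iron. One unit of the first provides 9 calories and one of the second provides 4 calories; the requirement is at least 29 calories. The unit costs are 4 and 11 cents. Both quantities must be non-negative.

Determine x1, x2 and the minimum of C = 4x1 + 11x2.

x1 = 5, x2 = 5, minimum C = 75

Extreme points and C = 4x1 + 11x2:
  (0, 15) → C = 165
  (35, 0) → C = 140
  (5, 5) → C = 75
The feasible region is unbounded (it extends along (0, 1), (1, 0)), but C strictly increases along every unbounded feasible direction, so there is no improving ray and the minimum is attained at a vertex.

The optimum lies where x1 + 6x2 = 35 and 4x1 + 2x2 = 30.
Solving simultaneously gives x1 = 5, x2 = 5.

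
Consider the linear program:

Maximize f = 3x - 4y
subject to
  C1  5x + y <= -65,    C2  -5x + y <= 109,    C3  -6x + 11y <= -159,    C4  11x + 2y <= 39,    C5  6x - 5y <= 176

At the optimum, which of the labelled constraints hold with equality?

Extreme points and f = 3x - 4y:
  (-556/61, -1185/61) → f = 3072/61
  (-149/31, -1270/31) → f = 4633/31
  (-194/7, -207/7) → f = 246/7
  (-721/19, -1534/19) → f = 3973/19

The maximum is at (-721/19, -1534/19). Substituting into each constraint, equality holds for C2 and C5; the remaining constraints have slack.

C2 and C5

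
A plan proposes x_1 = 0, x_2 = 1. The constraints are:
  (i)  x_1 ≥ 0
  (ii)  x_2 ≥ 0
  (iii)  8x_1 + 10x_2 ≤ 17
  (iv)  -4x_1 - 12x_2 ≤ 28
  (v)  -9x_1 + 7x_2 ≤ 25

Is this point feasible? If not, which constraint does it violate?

(i): 0 ≥ 0 ✓
(ii): 1 ≥ 0 ✓
(iii): 10 ≤ 17 ✓
(iv): -12 ≤ 28 ✓
(v): 7 ≤ 25 ✓

feasible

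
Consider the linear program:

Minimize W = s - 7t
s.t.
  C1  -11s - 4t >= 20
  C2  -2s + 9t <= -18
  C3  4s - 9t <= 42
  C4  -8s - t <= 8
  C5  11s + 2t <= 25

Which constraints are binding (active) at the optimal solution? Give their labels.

Vertices and W = s - 7t:
  (-12/115, -542/115) → W = 3782/115
  (-4/7, -24/7) → W = 164/7
  (-15/38, -92/19) → W = 67/2

The minimum is at (-4/7, -24/7). Substituting into each constraint, equality holds for C1 and C4; the remaining constraints have slack.

C1 and C4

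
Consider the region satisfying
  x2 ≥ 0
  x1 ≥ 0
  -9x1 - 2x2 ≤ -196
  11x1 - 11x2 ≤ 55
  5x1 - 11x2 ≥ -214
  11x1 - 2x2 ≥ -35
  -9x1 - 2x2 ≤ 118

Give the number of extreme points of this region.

The feasible vertices (each the meet of two boundaries and inside every other half-plane) are:
  (206/11, 151/11)
  (1728/109, 2906/109)
  (269/6, 239/6)

3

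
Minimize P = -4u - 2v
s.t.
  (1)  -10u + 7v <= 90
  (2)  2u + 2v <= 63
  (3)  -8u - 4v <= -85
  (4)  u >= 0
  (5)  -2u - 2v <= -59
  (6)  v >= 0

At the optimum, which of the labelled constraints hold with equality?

(2) and (6)

Feasible corners and P = -4u - 2v:
  (261/34, 405/17) → P = -1332/17
  (233/34, 385/17) → P = -1236/17
  (63/2, 0) → P = -126
  (59/2, 0) → P = -118

The minimum is at (63/2, 0). Substituting into each constraint, equality holds for (2) and (6); the remaining constraints have slack.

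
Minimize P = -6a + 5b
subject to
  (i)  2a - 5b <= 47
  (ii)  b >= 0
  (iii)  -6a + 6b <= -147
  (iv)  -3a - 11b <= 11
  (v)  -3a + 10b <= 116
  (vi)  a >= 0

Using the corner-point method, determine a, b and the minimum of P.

a = 210, b = 373/5, minimum P = -887

Vertices and P = -6a + 5b:
  (151/6, 2/3) → P = -443/3
  (210, 373/5) → P = -887
  (361/7, 379/14) → P = -2437/14

The binding constraints are 2a - 5b = 47 and -3a + 10b = 116.
Solving simultaneously gives a = 210, b = 373/5.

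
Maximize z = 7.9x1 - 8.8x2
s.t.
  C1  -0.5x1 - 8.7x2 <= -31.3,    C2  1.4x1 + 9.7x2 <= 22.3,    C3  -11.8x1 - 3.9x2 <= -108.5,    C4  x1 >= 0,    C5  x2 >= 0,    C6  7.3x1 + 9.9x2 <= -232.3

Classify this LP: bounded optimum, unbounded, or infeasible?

The boundaries x2 = 0 and 7.3x1 + 9.9x2 = -232.3 meet at (-2323/73, 0), but that point violates -0.5x1 - 8.7x2 ≤ -31.3. Every candidate vertex is excluded by some other constraint, so the feasible region is empty.

infeasible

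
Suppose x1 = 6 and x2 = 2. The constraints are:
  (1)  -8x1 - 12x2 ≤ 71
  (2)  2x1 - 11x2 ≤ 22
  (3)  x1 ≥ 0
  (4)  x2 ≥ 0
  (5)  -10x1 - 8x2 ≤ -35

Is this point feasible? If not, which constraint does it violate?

feasible

(1): -72 ≤ 71 ✓
(2): -10 ≤ 22 ✓
(3): 6 ≥ 0 ✓
(4): 2 ≥ 0 ✓
(5): -76 ≤ -35 ✓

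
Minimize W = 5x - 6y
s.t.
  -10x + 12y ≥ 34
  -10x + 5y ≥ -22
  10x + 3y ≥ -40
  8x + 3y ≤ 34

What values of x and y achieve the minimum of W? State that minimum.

Feasible corners and W = 5x - 6y:
  (-97/25, -2/5) → W = -17
  (17/7, 34/7) → W = -17
  (-37, 110) → W = -845

At the optimal vertex, 10x + 3y = -40 and 8x + 3y = 34.
Solving simultaneously gives x = -37, y = 110.

x = -37, y = 110, minimum W = -845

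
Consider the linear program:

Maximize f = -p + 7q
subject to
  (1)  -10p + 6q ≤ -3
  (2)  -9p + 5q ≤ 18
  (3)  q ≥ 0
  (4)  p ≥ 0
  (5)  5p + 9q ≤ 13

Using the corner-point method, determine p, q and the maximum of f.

p = 7/8, q = 23/24, maximum f = 35/6

Feasible corners and f = -p + 7q:
  (3/10, 0) → f = -3/10
  (7/8, 23/24) → f = 35/6
  (13/5, 0) → f = -13/5

The optimum lies where -10p + 6q = -3 and 5p + 9q = 13.
Solving simultaneously gives p = 7/8, q = 23/24.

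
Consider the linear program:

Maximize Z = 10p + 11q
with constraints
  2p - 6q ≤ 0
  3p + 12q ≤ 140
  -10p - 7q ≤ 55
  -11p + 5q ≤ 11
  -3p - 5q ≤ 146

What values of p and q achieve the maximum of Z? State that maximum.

Corner points and Z = 10p + 11q:
  (20, 20/3) → Z = 820/3
  (-33/28, -11/28) → Z = -451/28
  (568/147, 1573/147) → Z = 7661/49

p = 20, q = 20/3, maximum Z = 820/3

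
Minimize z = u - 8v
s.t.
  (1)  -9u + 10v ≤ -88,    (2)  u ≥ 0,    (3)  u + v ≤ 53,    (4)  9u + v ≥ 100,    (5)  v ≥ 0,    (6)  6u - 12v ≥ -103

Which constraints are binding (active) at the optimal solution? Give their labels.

Vertices and z = u - 8v:
  (618/19, 389/19) → z = -2494/19
  (1088/99, 12/11) → z = 224/99
  (53, 0) → z = 53
  (100/9, 0) → z = 100/9

The minimum is at (618/19, 389/19). Substituting into each constraint, equality holds for (1) and (3); the remaining constraints have slack.

(1) and (3)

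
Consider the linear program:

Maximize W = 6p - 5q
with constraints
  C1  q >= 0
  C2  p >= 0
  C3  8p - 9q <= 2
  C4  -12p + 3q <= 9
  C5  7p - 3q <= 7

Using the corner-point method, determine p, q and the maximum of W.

p = 19/13, q = 14/13, maximum W = 44/13

The feasible region is unbounded (it extends along (3, 7), (1, 4)), but W strictly decreases along every unbounded feasible direction, so there is no improving ray and the maximum is attained at a vertex.

The optimum lies where 8p - 9q = 2 and 7p - 3q = 7.
Solving simultaneously gives p = 19/13, q = 14/13.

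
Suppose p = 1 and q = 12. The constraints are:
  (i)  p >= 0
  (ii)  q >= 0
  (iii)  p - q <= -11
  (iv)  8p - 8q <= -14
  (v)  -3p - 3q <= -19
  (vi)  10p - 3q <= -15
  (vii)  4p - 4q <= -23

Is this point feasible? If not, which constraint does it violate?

(i): 1 ≥ 0 ✓
(ii): 12 ≥ 0 ✓
(iii): -11 ≤ -11 ✓
(iv): -88 ≤ -14 ✓
(v): -39 ≤ -19 ✓
(vi): -26 ≤ -15 ✓
(vii): -44 ≤ -23 ✓

feasible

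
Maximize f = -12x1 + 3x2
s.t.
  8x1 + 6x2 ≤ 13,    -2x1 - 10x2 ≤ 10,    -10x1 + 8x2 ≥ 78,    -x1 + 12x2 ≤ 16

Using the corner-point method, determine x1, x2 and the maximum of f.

x1 = -140/17, x2 = 11/17, maximum f = 1713/17

At the optimal vertex, -2x1 - 10x2 = 10 and -x1 + 12x2 = 16.
Solving simultaneously gives x1 = -140/17, x2 = 11/17.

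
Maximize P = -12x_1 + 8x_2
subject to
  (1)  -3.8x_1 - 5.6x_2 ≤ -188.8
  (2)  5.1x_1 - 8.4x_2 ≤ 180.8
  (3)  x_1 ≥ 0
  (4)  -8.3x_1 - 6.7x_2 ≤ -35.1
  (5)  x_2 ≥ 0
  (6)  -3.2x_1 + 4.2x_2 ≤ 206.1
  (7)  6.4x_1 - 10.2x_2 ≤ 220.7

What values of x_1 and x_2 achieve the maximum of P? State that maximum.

x_1 = 0, x_2 = 687/14, maximum P = 2748/7

The feasible region is unbounded (it extends along (51, 32), (21, 16)), but P strictly decreases along every unbounded feasible direction, so there is no improving ray and the maximum is attained at a vertex.

The binding constraints are x_1 = 0 and -3.2x_1 + 4.2x_2 = 206.1.
Solving simultaneously gives x_1 = 0, x_2 = 687/14.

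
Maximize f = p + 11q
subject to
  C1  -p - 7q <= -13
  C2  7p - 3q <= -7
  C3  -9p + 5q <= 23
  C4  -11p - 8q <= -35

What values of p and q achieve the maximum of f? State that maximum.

p = 17/4, q = 49/4, maximum f = 139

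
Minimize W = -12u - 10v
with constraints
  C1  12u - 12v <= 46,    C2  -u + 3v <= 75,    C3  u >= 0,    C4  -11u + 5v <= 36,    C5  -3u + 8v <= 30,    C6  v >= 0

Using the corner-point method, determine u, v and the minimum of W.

u = 182/15, v = 83/10, minimum W = -1143/5

Corner points and W = -12u - 10v:
  (182/15, 83/10) → W = -1143/5
  (23/6, 0) → W = -46
  (0, 15/4) → W = -75/2
  (0, 0) → W = 0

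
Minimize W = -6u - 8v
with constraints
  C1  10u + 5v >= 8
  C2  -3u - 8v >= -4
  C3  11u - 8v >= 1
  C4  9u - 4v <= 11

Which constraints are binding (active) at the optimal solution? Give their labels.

Extreme points and W = -6u - 8v:
  (44/65, 16/65) → W = -392/65
  (87/85, -38/85) → W = -218/85
  (26/21, 1/28) → W = -54/7

The minimum is at (26/21, 1/28). Substituting into each constraint, equality holds for C2 and C4; the remaining constraints have slack.

C2 and C4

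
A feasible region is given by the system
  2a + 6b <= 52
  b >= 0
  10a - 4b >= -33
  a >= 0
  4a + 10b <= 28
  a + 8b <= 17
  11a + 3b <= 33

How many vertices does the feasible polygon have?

Pairwise boundary intersections that survive every other constraint:
  (0, 0)
  (3, 0)
  (0, 17/8)
  (27/11, 20/11)
  (123/49, 88/49)

5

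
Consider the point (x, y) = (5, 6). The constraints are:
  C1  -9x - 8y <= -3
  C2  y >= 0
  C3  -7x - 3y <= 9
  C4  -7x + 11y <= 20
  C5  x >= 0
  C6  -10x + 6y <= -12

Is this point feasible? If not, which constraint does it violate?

Constraint C4: -7x + 11y = 31, which is not ≤ 20. All other constraints are satisfied.

not feasible — violates C4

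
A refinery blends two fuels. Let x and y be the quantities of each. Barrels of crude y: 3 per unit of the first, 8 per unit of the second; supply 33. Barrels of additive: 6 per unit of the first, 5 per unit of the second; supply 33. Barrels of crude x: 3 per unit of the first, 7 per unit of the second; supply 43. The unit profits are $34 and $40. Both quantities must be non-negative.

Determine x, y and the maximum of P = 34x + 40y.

x = 3, y = 3, maximum P = 222

Extreme points and P = 34x + 40y:
  (0, 0) → P = 0
  (0, 33/8) → P = 165
  (11/2, 0) → P = 187
  (3, 3) → P = 222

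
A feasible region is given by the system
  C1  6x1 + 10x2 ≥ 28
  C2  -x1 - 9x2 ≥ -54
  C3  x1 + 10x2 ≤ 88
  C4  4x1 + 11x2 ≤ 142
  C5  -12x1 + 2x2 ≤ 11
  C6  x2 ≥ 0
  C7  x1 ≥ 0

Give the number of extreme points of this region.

The feasible vertices (each the meet of two boundaries and inside every other half-plane) are:
  (14/3, 0)
  (0, 14/5)
  (684/25, 74/25)
  (9/110, 659/110)
  (71/2, 0)
  (0, 11/2)

6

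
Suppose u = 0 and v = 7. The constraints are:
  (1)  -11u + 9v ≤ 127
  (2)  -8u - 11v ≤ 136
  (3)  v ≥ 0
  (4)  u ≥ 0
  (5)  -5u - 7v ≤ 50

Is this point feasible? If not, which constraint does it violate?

feasible

(1): 63 ≤ 127 ✓
(2): -77 ≤ 136 ✓
(3): 7 ≥ 0 ✓
(4): 0 ≥ 0 ✓
(5): -49 ≤ 50 ✓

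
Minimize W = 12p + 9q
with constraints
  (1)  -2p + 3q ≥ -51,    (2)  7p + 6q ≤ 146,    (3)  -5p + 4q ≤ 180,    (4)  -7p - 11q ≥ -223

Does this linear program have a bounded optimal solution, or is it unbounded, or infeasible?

bounded optimum

Extreme points and W = 12p + 9q:
  (248/11, -65/33) → W = 2781/11
  (-744/7, -615/7) → W = -14463/7
  (268/35, 77/5) → W = 8067/35
  (-1088/83, 2375/83) → W = 8319/83
The feasible region has finitely many vertices and no improving ray; the minimum is -14463/7 at (-744/7, -615/7).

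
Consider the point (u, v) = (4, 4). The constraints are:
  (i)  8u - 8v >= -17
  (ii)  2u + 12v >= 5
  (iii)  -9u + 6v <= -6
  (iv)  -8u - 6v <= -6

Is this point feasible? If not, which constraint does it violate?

(i): 0 ≥ -17 ✓
(ii): 56 ≥ 5 ✓
(iii): -12 ≤ -6 ✓
(iv): -56 ≤ -6 ✓

feasible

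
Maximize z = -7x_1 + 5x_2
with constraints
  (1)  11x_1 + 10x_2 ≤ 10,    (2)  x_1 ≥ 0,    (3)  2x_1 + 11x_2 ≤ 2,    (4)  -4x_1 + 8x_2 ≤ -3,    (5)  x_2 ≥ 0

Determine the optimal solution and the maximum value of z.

x_1 = 3/4, x_2 = 0, maximum z = -21/4

Vertices and z = -7x_1 + 5x_2:
  (90/101, 2/101) → z = -620/101
  (10/11, 0) → z = -70/11
  (49/60, 1/30) → z = -111/20
  (3/4, 0) → z = -21/4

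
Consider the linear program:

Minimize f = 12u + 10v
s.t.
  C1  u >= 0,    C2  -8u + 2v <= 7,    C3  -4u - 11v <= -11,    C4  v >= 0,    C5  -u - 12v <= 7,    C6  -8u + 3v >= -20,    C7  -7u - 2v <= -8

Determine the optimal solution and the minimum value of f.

u = 22/23, v = 15/23, minimum f = 18

Extreme points and f = 12u + 10v:
  (1/15, 113/30) → f = 577/15
  (253/100, 2/25) → f = 779/25
  (22/23, 15/23) → f = 18
The feasible region is unbounded (it extends along (3, 8), (1, 4)), but f strictly increases along every unbounded feasible direction, so there is no improving ray and the minimum is attained at a vertex.

The binding constraints are -4u - 11v = -11 and -7u - 2v = -8.
Solving simultaneously gives u = 22/23, v = 15/23.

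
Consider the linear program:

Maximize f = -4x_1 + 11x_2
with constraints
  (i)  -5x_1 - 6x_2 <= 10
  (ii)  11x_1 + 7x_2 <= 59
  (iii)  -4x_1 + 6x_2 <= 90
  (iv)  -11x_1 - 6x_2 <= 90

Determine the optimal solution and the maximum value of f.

x_1 = -138/47, x_2 = 613/47, maximum f = 7295/47

Feasible corners and f = -4x_1 + 11x_2:
  (424/31, -405/31) → f = -6151/31
  (-100/9, 205/27) → f = 3455/27
  (-138/47, 613/47) → f = 7295/47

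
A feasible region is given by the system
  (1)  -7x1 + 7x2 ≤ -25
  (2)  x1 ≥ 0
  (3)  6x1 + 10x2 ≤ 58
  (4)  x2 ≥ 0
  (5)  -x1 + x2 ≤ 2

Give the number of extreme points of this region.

Pairwise boundary intersections that survive every other constraint:
  (41/7, 16/7)
  (25/7, 0)
  (29/3, 0)

3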